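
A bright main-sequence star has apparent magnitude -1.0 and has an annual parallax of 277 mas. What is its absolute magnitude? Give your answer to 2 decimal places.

p = 277 mas = 0.277″ → d = 1/p = 3.610 pc
5 log₁₀(d/10 pc) = 5 log₁₀(3.610) − 5 = -2.212
M = m − 5 log₁₀(d/10) = -1.0 + 2.212 = 1.212

M ≈ 1.21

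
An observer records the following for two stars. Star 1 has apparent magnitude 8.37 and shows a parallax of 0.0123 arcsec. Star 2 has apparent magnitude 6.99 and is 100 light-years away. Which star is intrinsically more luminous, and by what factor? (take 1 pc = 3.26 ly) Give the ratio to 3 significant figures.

Star 1 is more luminous, by a factor of 1.97.

Star 1: d = 1/p = 1/0.0123″ = 81.30 pc
Star 1: M = m − 5 log₁₀ d + 5 = 8.37 − 5·1.9101 + 5 = 3.820
Star 2: d = 100 ly / 3.26 = 30.67 pc
Star 2: M = m − 5 log₁₀ d + 5 = 6.99 − 5·1.4868 + 5 = 4.556
ΔM = M_1 − M_2 = 3.820 − (4.556) = -0.737; smaller M is more luminous → Star 1.
L ratio = 10^(0.4 |ΔM|) = 10^0.295 = 1.971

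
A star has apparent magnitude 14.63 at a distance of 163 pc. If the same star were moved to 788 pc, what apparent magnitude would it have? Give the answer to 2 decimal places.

Flux ∝ 1/d², so Δm = 5 log₁₀(d₂/d₁) = 5 log₁₀(788/163) = 3.422
m₂ = m₁ + Δm = 14.63 + (3.422) = 18.052

m ≈ 18.05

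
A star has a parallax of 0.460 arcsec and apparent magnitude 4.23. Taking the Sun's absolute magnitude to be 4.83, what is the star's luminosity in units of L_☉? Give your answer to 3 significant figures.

L/L_☉ ≈ 0.0821

d = 1/p = 1/0.460″ = 2.174 pc
M = m − 5 log₁₀ d + 5 = 4.23 − 5·0.3372 + 5 = 7.544
M − M_☉ = 7.544 − 4.83 = 2.714
L/L_☉ = 10^(−0.4 × 2.714) = 0.08213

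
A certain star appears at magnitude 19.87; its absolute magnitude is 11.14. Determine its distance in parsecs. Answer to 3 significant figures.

μ = m − M = 8.730
m − M = 5 log₁₀ d − 5
log₁₀ d = (m − M)/5 + 1 = 2.7460
d = 10^2.7460 = 557.2 pc

d ≈ 557 pc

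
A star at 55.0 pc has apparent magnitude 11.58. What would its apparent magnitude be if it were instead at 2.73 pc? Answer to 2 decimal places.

m ≈ 5.06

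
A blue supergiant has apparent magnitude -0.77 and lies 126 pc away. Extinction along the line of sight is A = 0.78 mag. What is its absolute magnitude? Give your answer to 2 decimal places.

M ≈ -7.05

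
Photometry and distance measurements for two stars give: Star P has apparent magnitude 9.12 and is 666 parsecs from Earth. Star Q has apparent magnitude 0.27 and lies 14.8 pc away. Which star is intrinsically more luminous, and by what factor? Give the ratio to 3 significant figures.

Star P: M = m − 5 log₁₀ d + 5 = 9.12 − 5·2.8235 + 5 = 0.003
Star Q: M = m − 5 log₁₀ d + 5 = 0.27 − 5·1.1703 + 5 = -0.581
ΔM = M_P − M_Q = 0.003 − (-0.581) = 0.584; smaller M is more luminous → Star Q.
L ratio = 10^(0.4 |ΔM|) = 10^0.234 = 1.712

Star Q is more luminous, by a factor of 1.71.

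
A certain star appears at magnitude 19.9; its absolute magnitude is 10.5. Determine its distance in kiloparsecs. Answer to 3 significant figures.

μ = m − M = 9.400
m − M = 5 log₁₀ d − 5
log₁₀ d = (m − M)/5 + 1 = 2.8800
d = 10^2.8800 = 758.6 pc
= 0.7586 kpc

d ≈ 0.759 kpc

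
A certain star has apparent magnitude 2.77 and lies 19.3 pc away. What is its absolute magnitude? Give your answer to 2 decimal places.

5 log₁₀(d/10 pc) = 5 log₁₀(19.30) − 5 = 1.428
M = m − 5 log₁₀(d/10) = 2.77 − 1.428 = 1.342

M ≈ 1.34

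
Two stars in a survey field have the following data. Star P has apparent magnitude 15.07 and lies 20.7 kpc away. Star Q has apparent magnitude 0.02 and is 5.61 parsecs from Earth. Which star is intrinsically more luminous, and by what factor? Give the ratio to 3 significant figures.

Star P is more luminous, by a factor of 13.0.

Star P: d = 20.7 kpc = 20700 pc
Star P: M = m − 5 log₁₀ d + 5 = 15.07 − 5·4.3160 + 5 = -1.510
Star Q: M = m − 5 log₁₀ d + 5 = 0.02 − 5·0.7490 + 5 = 1.275
ΔM = M_P − M_Q = -1.510 − (1.275) = -2.785; smaller M is more luminous → Star P.
L ratio = 10^(0.4 |ΔM|) = 10^1.114 = 13.00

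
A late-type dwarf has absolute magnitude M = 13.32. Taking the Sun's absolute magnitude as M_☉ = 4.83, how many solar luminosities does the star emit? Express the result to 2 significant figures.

M − M_☉ = 13.32 − 4.83 = 8.490
L/L_☉ = 10^(−0.4 (M − M_☉)) = 10^-3.396 = 4.018×10^-4

L/L_☉ ≈ 4.0×10^-4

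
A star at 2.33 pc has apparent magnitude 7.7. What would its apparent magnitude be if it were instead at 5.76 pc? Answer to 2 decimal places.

m ≈ 9.67

Flux ∝ 1/d², so Δm = 5 log₁₀(d₂/d₁) = 5 log₁₀(5.76/2.33) = 1.965
m₂ = m₁ + Δm = 7.7 + (1.965) = 9.665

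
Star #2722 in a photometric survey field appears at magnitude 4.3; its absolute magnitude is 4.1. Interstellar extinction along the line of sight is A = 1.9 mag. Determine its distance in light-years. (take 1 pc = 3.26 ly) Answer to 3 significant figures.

d ≈ 14.9 ly

m − M = 5 log₁₀(d/10 pc) + A  ⇒  4.3 − (4.1) − 1.9 = 5 log₁₀(d/10)
-1.700 = 5 log₁₀(d/10)
log₁₀ d = (m − M − A)/5 + 1 = 0.6600
d = 10^0.6600 = 4.571 pc
= 14.90 ly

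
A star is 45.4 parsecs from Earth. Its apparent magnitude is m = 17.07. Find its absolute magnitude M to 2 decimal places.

5 log₁₀(d/10 pc) = 5 log₁₀(45.40) − 5 = 3.285
M = m − 5 log₁₀(d/10) = 17.07 − 3.285 = 13.785

M ≈ 13.78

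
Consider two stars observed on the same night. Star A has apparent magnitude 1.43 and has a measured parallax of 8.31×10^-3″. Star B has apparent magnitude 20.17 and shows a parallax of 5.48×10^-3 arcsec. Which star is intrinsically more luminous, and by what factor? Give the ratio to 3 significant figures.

Star A: d = 1/p = 1/8.31×10^-3″ = 120.3 pc
Star A: M = m − 5 log₁₀ d + 5 = 1.43 − 5·2.0804 + 5 = -3.972
Star B: d = 1/p = 1/5.48×10^-3″ = 182.5 pc
Star B: M = m − 5 log₁₀ d + 5 = 20.17 − 5·2.2612 + 5 = 13.864
ΔM = M_A − M_B = -3.972 − (13.864) = -17.836; smaller M is more luminous → Star A.
L ratio = 10^(0.4 |ΔM|) = 10^7.134 = 1.363×10^7

Star A is more luminous, by a factor of 1.36×10^7.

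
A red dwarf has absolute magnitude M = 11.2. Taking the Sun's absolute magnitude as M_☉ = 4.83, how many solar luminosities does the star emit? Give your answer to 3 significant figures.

M − M_☉ = 11.2 − 4.83 = 6.370
L/L_☉ = 10^(−0.4 (M − M_☉)) = 10^-2.548 = 2.831×10^-3

L/L_☉ ≈ 2.83×10^-3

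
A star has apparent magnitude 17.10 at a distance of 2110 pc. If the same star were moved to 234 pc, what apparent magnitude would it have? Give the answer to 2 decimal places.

Flux ∝ 1/d², so Δm = 5 log₁₀(d₂/d₁) = 5 log₁₀(234/2110) = -4.775
m₂ = m₁ + Δm = 17.10 + (-4.775) = 12.325

m ≈ 12.32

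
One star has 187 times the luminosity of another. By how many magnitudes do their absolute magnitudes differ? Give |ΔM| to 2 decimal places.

|ΔM| ≈ 5.68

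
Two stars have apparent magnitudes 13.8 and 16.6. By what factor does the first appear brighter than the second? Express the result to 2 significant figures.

13

Δm = 13.8 − (16.6) = -2.8
Flux ratio = 10^(−0.4 Δm) = 10^(−0.4 × -2.8) = 10^1.120 = 13.18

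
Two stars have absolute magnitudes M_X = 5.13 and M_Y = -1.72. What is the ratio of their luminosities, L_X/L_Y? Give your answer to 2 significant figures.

ΔM = M_X − M_Y = 6.85
L_X/L_Y = 10^(−0.4 ΔM) = 10^-2.740 = 1.820×10^-3

L_X/L_Y ≈ 1.8×10^-3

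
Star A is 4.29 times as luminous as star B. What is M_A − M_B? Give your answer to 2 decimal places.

Pogson: ΔM = −2.5 log₁₀(ratio) = −2.5 log₁₀(4.29) = −2.5 × 0.6325 = -1.581
Star A is brighter, so it has the smaller magnitude: the difference is negative.

M_A − M_B ≈ -1.58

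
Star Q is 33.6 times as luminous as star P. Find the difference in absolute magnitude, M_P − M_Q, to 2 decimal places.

M_P − M_Q ≈ 3.82

Pogson: ΔM = −2.5 log₁₀(ratio) = −2.5 log₁₀(33.6) = −2.5 × 1.5263 = -3.816
Star Q is brighter so has the smaller magnitude: M_P − M_Q is positive.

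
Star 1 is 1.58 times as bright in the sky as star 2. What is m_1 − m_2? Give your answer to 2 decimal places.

m_1 − m_2 ≈ -0.50

Pogson: Δm = −2.5 log₁₀(ratio) = −2.5 log₁₀(1.58) = −2.5 × 0.1987 = -0.497
Star 1 is brighter, so it has the smaller magnitude: the difference is negative.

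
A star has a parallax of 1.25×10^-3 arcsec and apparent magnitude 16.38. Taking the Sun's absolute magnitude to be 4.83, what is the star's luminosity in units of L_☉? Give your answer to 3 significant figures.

L/L_☉ ≈ 0.154

d = 1/p = 1/1.25×10^-3″ = 800.0 pc
M = m − 5 log₁₀ d + 5 = 16.38 − 5·2.9031 + 5 = 6.865
M − M_☉ = 6.865 − 4.83 = 2.035
L/L_☉ = 10^(−0.4 × 2.035) = 0.1535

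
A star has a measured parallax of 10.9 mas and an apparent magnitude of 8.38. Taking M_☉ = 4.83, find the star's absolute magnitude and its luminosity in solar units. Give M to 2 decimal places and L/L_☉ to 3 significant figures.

M ≈ 3.57; L/L_☉ ≈ 3.20

d = 1/p = 1000/10.9 mas = 91.74 pc
M = m − 5 log₁₀ d + 5 = 8.38 − 5·1.9626 + 5 = 3.567
M − M_☉ = 3.567 − 4.83 = -1.263
L/L_☉ = 10^(−0.4 × -1.263) = 3.200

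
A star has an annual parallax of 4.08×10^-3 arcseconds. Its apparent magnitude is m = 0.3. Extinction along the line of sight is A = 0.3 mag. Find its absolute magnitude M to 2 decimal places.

d = 1/p = 1/4.08×10^-3″ = 245.1 pc
5 log₁₀(d/10 pc) = 5 log₁₀(245.1) − 5 = 6.947
M = m − 5 log₁₀(d/10) − A = 0.3 − 6.947 − 0.3 = -6.947

M ≈ -6.95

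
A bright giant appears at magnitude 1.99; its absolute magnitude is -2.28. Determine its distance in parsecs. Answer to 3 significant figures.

d ≈ 71.4 pc

μ = m − M = 4.270
m − M = 5 log₁₀ d − 5
log₁₀ d = (m − M)/5 + 1 = 1.8540
d = 10^1.8540 = 71.45 pc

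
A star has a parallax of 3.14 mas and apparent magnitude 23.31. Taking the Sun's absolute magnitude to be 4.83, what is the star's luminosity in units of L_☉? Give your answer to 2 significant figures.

d = 1/p = 1000/3.14 mas = 318.5 pc
M = m − 5 log₁₀ d + 5 = 23.31 − 5·2.5031 + 5 = 15.795
M − M_☉ = 15.795 − 4.83 = 10.965
L/L_☉ = 10^(−0.4 × 10.965) = 4.113×10^-5

L/L_☉ ≈ 4.1×10^-5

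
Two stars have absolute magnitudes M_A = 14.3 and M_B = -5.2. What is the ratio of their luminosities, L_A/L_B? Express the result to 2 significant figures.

L_A/L_B ≈ 1.6×10^-8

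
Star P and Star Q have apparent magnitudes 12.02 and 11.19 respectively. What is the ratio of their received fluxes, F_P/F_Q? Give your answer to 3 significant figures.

Δm = 12.02 − (11.19) = 0.83
Flux ratio = 10^(−0.4 Δm) = 10^(−0.4 × 0.83) = 10^-0.332 = 0.4656

F_P/F_Q ≈ 0.466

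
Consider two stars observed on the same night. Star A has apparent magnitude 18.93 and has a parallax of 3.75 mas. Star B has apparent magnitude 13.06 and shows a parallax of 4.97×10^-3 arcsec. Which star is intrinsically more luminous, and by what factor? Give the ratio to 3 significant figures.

Star B is more luminous, by a factor of 127.

Star A: p = 3.75 mas = 3.75×10^-3″ → d = 1/p = 266.7 pc
Star A: M = m − 5 log₁₀ d + 5 = 18.93 − 5·2.4260 + 5 = 11.800
Star B: d = 1/p = 1/4.97×10^-3″ = 201.2 pc
Star B: M = m − 5 log₁₀ d + 5 = 13.06 − 5·2.3036 + 5 = 6.542
ΔM = M_A − M_B = 11.800 − (6.542) = 5.258; smaller M is more luminous → Star B.
L ratio = 10^(0.4 |ΔM|) = 10^2.103 = 126.9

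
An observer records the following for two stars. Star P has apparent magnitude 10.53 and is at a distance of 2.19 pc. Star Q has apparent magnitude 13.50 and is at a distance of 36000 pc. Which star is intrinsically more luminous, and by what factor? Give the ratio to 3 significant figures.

Star P: M = m − 5 log₁₀ d + 5 = 10.53 − 5·0.3404 + 5 = 13.828
Star Q: M = m − 5 log₁₀ d + 5 = 13.50 − 5·4.5563 + 5 = -4.282
ΔM = M_P − M_Q = 13.828 − (-4.282) = 18.109; smaller M is more luminous → Star Q.
L ratio = 10^(0.4 |ΔM|) = 10^7.244 = 1.753×10^7

Star Q is more luminous, by a factor of 1.75×10^7.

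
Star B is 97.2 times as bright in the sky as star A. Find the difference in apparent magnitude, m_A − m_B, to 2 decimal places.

Pogson: Δm = −2.5 log₁₀(ratio) = −2.5 log₁₀(97.2) = −2.5 × 1.9877 = -4.969
Star B is brighter so has the smaller magnitude: m_A − m_B is positive.

m_A − m_B ≈ 4.97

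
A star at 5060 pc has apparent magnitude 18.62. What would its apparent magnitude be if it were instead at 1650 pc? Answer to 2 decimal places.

Flux ∝ 1/d², so Δm = 5 log₁₀(d₂/d₁) = 5 log₁₀(1650/5060) = -2.433
m₂ = m₁ + Δm = 18.62 + (-2.433) = 16.187

m ≈ 16.19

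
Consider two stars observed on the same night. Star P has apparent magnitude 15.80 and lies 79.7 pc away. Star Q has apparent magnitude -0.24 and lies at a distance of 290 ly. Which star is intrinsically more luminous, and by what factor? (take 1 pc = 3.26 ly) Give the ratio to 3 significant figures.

Star P: M = m − 5 log₁₀ d + 5 = 15.80 − 5·1.9015 + 5 = 11.293
Star Q: d = 290 ly / 3.26 = 88.96 pc
Star Q: M = m − 5 log₁₀ d + 5 = -0.24 − 5·1.9492 + 5 = -4.986
ΔM = M_P − M_Q = 11.293 − (-4.986) = 16.279; smaller M is more luminous → Star Q.
L ratio = 10^(0.4 |ΔM|) = 10^6.511 = 3.247×10^6

Star Q is more luminous, by a factor of 3.25×10^6.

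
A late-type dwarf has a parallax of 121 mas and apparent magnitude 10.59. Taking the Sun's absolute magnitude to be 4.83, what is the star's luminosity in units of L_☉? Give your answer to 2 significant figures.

d = 1/p = 1000/121 mas = 8.264 pc
M = m − 5 log₁₀ d + 5 = 10.59 − 5·0.9172 + 5 = 11.004
M − M_☉ = 11.004 − 4.83 = 6.174
L/L_☉ = 10^(−0.4 × 6.174) = 3.392×10^-3

L/L_☉ ≈ 3.4×10^-3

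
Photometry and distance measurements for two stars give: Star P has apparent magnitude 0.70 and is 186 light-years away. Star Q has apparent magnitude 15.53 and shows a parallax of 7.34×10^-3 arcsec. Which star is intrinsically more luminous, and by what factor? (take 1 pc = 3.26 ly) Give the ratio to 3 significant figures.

Star P: d = 186 ly / 3.26 = 57.06 pc
Star P: M = m − 5 log₁₀ d + 5 = 0.70 − 5·1.7563 + 5 = -3.081
Star Q: d = 1/p = 1/7.34×10^-3″ = 136.2 pc
Star Q: M = m − 5 log₁₀ d + 5 = 15.53 − 5·2.1343 + 5 = 9.858
ΔM = M_P − M_Q = -3.081 − (9.858) = -12.940; smaller M is more luminous → Star P.
L ratio = 10^(0.4 |ΔM|) = 10^5.176 = 150000

Star P is more luminous, by a factor of 150000.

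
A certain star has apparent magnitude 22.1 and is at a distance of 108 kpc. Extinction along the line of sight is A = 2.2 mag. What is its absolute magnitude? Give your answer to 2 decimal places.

d = 108 kpc = 108000 pc
5 log₁₀(d/10 pc) = 5 log₁₀(108000) − 5 = 20.167
M = m − 5 log₁₀(d/10) − A = 22.1 − 20.167 − 2.2 = -0.267

M ≈ -0.27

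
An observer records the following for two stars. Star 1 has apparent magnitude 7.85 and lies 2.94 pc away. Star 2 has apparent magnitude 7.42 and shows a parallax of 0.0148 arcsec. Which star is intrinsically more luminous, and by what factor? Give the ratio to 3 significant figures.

Star 2 is more luminous, by a factor of 785.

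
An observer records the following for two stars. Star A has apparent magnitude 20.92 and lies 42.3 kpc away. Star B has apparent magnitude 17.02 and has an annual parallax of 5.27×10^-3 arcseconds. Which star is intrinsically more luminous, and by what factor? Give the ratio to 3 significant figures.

Star A is more luminous, by a factor of 1370.

Star A: d = 42.3 kpc = 42300 pc
Star A: M = m − 5 log₁₀ d + 5 = 20.92 − 5·4.6263 + 5 = 2.788
Star B: d = 1/p = 1/5.27×10^-3″ = 189.8 pc
Star B: M = m − 5 log₁₀ d + 5 = 17.02 − 5·2.2782 + 5 = 10.629
ΔM = M_A − M_B = 2.788 − (10.629) = -7.841; smaller M is more luminous → Star A.
L ratio = 10^(0.4 |ΔM|) = 10^3.136 = 1369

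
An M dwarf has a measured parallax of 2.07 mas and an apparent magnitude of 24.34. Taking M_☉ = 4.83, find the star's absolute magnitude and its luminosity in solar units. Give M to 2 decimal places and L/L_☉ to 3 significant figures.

M ≈ 15.92; L/L_☉ ≈ 3.66×10^-5

d = 1/p = 1000/2.07 mas = 483.1 pc
M = m − 5 log₁₀ d + 5 = 24.34 − 5·2.6840 + 5 = 15.920
M − M_☉ = 15.920 − 4.83 = 11.090
L/L_☉ = 10^(−0.4 × 11.090) = 3.665×10^-5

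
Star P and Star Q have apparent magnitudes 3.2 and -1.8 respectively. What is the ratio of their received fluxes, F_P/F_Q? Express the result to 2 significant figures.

F_P/F_Q ≈ 0.010

Magnitude difference = 5.0
Flux ratio = 10^(−0.4 Δm) = 10^(−0.4 × 5.0) = 10^-2.000 = 0.01000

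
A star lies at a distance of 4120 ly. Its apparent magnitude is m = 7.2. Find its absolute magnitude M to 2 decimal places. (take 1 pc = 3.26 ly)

d = 4120 ly / 3.26 = 1264 pc
5 log₁₀(d/10 pc) = 5 log₁₀(1264) − 5 = 10.508
M = m − 5 log₁₀(d/10) = 7.2 − 10.508 = -3.308

M ≈ -3.31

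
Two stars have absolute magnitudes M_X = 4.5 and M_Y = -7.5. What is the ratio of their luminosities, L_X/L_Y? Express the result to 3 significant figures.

L_X/L_Y ≈ 1.58×10^-5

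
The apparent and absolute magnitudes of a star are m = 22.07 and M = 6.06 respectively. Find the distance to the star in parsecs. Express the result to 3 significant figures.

Distance modulus: m − M = 22.07 − (6.06) = 16.010
m − M = 5 log₁₀ d − 5
log₁₀ d = (m − M)/5 + 1 = 4.2020
d = 10^4.2020 = 15920 pc

d ≈ 15900 pc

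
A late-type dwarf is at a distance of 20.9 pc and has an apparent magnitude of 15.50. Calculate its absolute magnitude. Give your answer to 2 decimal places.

M ≈ 13.90

5 log₁₀(d/10 pc) = 5 log₁₀(20.90) − 5 = 1.601
M = m − 5 log₁₀(d/10) = 15.50 − 1.601 = 13.899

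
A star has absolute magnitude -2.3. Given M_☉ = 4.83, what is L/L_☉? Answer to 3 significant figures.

L/L_☉ ≈ 711

M − M_☉ = -2.3 − 4.83 = -7.130
L/L_☉ = 10^(−0.4 (M − M_☉)) = 10^2.852 = 711.2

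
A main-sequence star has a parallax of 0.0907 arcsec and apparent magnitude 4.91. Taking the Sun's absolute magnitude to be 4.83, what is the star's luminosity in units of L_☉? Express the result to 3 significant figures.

L/L_☉ ≈ 1.13

d = 1/p = 1/0.0907″ = 11.03 pc
M = m − 5 log₁₀ d + 5 = 4.91 − 5·1.0424 + 5 = 4.698
M − M_☉ = 4.698 − 4.83 = -0.132
L/L_☉ = 10^(−0.4 × -0.132) = 1.129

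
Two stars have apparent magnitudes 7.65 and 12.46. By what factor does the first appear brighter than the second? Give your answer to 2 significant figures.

84

Δm = 7.65 − (12.46) = -4.81
Flux ratio = 10^(−0.4 Δm) = 10^(−0.4 × -4.81) = 10^1.924 = 83.95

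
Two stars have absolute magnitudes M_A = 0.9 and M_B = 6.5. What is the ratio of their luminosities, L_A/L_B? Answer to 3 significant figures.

L_A/L_B ≈ 174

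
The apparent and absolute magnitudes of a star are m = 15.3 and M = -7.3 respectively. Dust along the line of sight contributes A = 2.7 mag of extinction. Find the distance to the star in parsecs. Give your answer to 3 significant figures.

d ≈ 95500 pc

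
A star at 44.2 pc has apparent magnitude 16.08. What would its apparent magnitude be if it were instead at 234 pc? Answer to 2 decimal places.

m ≈ 19.70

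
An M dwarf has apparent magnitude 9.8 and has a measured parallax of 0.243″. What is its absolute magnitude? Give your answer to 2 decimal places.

d = 1/p = 1/0.243″ = 4.115 pc
5 log₁₀(d/10 pc) = 5 log₁₀(4.115) − 5 = -1.928
M = m − 5 log₁₀(d/10) = 9.8 + 1.928 = 11.728

M ≈ 11.73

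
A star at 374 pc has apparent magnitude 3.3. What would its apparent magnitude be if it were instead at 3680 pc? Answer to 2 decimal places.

m ≈ 8.26

Flux ∝ 1/d², so Δm = 5 log₁₀(d₂/d₁) = 5 log₁₀(3680/374) = 4.965
m₂ = m₁ + Δm = 3.3 + (4.965) = 8.265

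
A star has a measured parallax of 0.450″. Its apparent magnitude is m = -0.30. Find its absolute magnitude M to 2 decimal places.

M ≈ 2.97

d = 1/p = 1/0.450″ = 2.222 pc
5 log₁₀(d/10 pc) = 5 log₁₀(2.222) − 5 = -3.266
M = m − 5 log₁₀(d/10) = -0.30 + 3.266 = 2.966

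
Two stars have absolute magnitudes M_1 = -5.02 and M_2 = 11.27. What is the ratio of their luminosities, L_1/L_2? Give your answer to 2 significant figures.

L_1/L_2 ≈ 3.3×10^6

ΔM = M_1 − M_2 = -16.29
L_1/L_2 = 10^(−0.4 ΔM) = 10^6.516 = 3.281×10^6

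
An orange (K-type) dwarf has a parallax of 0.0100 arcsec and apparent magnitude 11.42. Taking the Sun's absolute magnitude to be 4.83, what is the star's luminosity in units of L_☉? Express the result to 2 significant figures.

L/L_☉ ≈ 0.23

d = 1/p = 1/0.0100″ = 100.0 pc
M = m − 5 log₁₀ d + 5 = 11.42 − 5·2.0000 + 5 = 6.420
M − M_☉ = 6.420 − 4.83 = 1.590
L/L_☉ = 10^(−0.4 × 1.590) = 0.2312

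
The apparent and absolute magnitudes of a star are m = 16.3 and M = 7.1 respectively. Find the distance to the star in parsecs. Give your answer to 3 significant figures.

Distance modulus: m − M = 16.3 − (7.1) = 9.200
m − M = 5 log₁₀ d − 5
log₁₀ d = (m − M)/5 + 1 = 2.8400
d = 10^2.8400 = 691.8 pc

d ≈ 692 pc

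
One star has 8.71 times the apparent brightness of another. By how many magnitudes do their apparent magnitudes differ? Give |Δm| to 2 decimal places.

Pogson: Δm = −2.5 log₁₀(ratio) = −2.5 log₁₀(8.71) = −2.5 × 0.9400 = -2.350

|Δm| ≈ 2.35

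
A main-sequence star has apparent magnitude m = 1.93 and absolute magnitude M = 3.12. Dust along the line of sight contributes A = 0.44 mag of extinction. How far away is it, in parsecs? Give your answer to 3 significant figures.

d ≈ 4.72 pc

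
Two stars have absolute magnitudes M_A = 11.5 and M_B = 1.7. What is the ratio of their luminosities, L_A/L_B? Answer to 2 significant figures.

ΔM = M_A − M_B = 9.8
L_A/L_B = 10^(−0.4 ΔM) = 10^-3.920 = 1.202×10^-4

L_A/L_B ≈ 1.2×10^-4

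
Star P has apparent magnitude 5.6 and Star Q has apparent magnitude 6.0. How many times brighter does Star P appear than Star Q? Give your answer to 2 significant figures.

1.4

Δm = 5.6 − (6.0) = -0.4
Flux ratio = 10^(−0.4 Δm) = 10^(−0.4 × -0.4) = 10^0.160 = 1.445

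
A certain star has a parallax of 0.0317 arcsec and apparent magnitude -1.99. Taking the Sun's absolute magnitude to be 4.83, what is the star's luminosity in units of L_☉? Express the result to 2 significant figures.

d = 1/p = 1/0.0317″ = 31.55 pc
M = m − 5 log₁₀ d + 5 = -1.99 − 5·1.4989 + 5 = -4.485
M − M_☉ = -4.485 − 4.83 = -9.315
L/L_☉ = 10^(−0.4 × -9.315) = 5320

L/L_☉ ≈ 5300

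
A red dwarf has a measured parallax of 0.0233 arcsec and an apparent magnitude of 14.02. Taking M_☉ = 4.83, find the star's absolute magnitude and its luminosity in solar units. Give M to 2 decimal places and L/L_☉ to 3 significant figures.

M ≈ 10.86; L/L_☉ ≈ 3.88×10^-3

d = 1/p = 1/0.0233″ = 42.92 pc
M = m − 5 log₁₀ d + 5 = 14.02 − 5·1.6326 + 5 = 10.857
M − M_☉ = 10.857 − 4.83 = 6.027
L/L_☉ = 10^(−0.4 × 6.027) = 3.884×10^-3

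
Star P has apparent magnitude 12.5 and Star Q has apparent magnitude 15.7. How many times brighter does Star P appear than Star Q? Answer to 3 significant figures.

19.1

Δm = 12.5 − (15.7) = -3.2
Flux ratio = 10^(−0.4 Δm) = 10^(−0.4 × -3.2) = 10^1.280 = 19.05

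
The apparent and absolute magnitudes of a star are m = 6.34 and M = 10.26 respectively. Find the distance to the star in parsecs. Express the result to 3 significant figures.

d ≈ 1.64 pc

μ = m − M = -3.920
m − M = 5 log₁₀ d − 5
log₁₀ d = (m − M)/5 + 1 = 0.2160
d = 10^0.2160 = 1.644 pc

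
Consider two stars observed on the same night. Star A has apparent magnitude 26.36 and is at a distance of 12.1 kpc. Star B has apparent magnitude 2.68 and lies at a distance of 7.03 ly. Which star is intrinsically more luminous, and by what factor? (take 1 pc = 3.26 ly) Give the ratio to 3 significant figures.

Star B is more luminous, by a factor of 94.2.

Star A: d = 12.1 kpc = 12100 pc
Star A: M = m − 5 log₁₀ d + 5 = 26.36 − 5·4.0828 + 5 = 10.946
Star B: d = 7.03 ly / 3.26 = 2.156 pc
Star B: M = m − 5 log₁₀ d + 5 = 2.68 − 5·0.3337 + 5 = 6.011
ΔM = M_A − M_B = 10.946 − (6.011) = 4.935; smaller M is more luminous → Star B.
L ratio = 10^(0.4 |ΔM|) = 10^1.974 = 94.17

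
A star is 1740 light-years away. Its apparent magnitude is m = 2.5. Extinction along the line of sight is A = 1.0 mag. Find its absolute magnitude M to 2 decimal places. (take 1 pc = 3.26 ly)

d = 1740 ly / 3.26 = 533.7 pc
5 log₁₀(d/10 pc) = 5 log₁₀(533.7) − 5 = 8.637
M = m − 5 log₁₀(d/10) − A = 2.5 − 8.637 − 1.0 = -7.137

M ≈ -7.14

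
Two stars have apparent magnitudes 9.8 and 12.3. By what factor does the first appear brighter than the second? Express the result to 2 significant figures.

10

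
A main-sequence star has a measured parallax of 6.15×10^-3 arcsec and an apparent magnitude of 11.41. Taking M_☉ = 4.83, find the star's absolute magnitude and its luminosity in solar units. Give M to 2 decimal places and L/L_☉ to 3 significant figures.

M ≈ 5.35; L/L_☉ ≈ 0.617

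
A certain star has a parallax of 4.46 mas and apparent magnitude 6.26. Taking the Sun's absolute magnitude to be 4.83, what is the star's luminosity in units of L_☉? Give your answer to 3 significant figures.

L/L_☉ ≈ 135

d = 1/p = 1000/4.46 mas = 224.2 pc
M = m − 5 log₁₀ d + 5 = 6.26 − 5·2.3507 + 5 = -0.493
M − M_☉ = -0.493 − 4.83 = -5.323
L/L_☉ = 10^(−0.4 × -5.323) = 134.7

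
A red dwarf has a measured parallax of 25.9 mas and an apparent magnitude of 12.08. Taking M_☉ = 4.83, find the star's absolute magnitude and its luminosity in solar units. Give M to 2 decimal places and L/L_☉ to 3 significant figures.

M ≈ 9.15; L/L_☉ ≈ 0.0188

d = 1/p = 1000/25.9 mas = 38.61 pc
M = m − 5 log₁₀ d + 5 = 12.08 − 5·1.5867 + 5 = 9.146
M − M_☉ = 9.146 − 4.83 = 4.316
L/L_☉ = 10^(−0.4 × 4.316) = 0.01877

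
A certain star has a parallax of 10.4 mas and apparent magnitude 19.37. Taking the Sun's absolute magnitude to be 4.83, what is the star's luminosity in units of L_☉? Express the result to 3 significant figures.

L/L_☉ ≈ 1.41×10^-4

d = 1/p = 1000/10.4 mas = 96.15 pc
M = m − 5 log₁₀ d + 5 = 19.37 − 5·1.9830 + 5 = 14.455
M − M_☉ = 14.455 − 4.83 = 9.625
L/L_☉ = 10^(−0.4 × 9.625) = 1.412×10^-4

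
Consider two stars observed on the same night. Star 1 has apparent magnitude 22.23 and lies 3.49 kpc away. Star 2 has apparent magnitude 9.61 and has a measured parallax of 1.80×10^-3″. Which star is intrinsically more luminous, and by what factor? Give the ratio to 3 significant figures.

Star 2 is more luminous, by a factor of 2830.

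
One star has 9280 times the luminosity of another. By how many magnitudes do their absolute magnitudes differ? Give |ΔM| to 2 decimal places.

|ΔM| ≈ 9.92

Pogson: ΔM = −2.5 log₁₀(ratio) = −2.5 log₁₀(9280) = −2.5 × 3.9675 = -9.919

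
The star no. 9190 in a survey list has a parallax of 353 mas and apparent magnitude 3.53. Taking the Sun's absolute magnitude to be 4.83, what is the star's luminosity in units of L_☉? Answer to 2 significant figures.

d = 1/p = 1000/353 mas = 2.833 pc
M = m − 5 log₁₀ d + 5 = 3.53 − 5·0.4522 + 5 = 6.269
M − M_☉ = 6.269 − 4.83 = 1.439
L/L_☉ = 10^(−0.4 × 1.439) = 0.2657

L/L_☉ ≈ 0.27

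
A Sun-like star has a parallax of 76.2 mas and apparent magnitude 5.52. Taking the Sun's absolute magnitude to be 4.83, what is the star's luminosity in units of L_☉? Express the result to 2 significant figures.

d = 1/p = 1000/76.2 mas = 13.12 pc
M = m − 5 log₁₀ d + 5 = 5.52 − 5·1.1180 + 5 = 4.930
M − M_☉ = 4.930 − 4.83 = 0.100
L/L_☉ = 10^(−0.4 × 0.100) = 0.9122

L/L_☉ ≈ 0.91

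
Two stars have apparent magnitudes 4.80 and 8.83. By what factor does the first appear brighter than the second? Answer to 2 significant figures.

41

Magnitude difference = -4.03
Flux ratio = 10^(−0.4 Δm) = 10^(−0.4 × -4.03) = 10^1.612 = 40.93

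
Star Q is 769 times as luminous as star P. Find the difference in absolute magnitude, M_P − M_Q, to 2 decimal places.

Pogson: ΔM = −2.5 log₁₀(ratio) = −2.5 log₁₀(769) = −2.5 × 2.8859 = -7.215
Star Q is brighter so has the smaller magnitude: M_P − M_Q is positive.

M_P − M_Q ≈ 7.21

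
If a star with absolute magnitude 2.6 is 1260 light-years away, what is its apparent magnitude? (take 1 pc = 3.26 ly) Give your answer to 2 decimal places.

d = 1260 ly / 3.26 = 386.5 pc
m = M + 5 log₁₀ d − 5 = 2.6 + 5·2.5872 − 5 = 10.536

m ≈ 10.54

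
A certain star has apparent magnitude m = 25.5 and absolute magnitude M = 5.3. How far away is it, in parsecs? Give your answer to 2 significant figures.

d ≈ 110000 pc

μ = m − M = 20.200
m − M = 5 log₁₀ d − 5
log₁₀ d = (m − M)/5 + 1 = 5.0400
d = 10^5.0400 = 109600 pc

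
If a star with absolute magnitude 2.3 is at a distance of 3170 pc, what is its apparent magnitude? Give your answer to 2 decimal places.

m ≈ 14.81

m = M + 5 log₁₀ d − 5 = 2.3 + 5·3.5011 − 5 = 14.805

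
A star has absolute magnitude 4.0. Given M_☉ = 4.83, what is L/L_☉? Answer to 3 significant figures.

M − M_☉ = 4.0 − 4.83 = -0.830
L/L_☉ = 10^(−0.4 (M − M_☉)) = 10^0.332 = 2.148

L/L_☉ ≈ 2.15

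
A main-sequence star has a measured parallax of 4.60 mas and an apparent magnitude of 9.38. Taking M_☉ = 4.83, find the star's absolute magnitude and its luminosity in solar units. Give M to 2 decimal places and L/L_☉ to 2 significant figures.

M ≈ 2.69; L/L_☉ ≈ 7.2

d = 1/p = 1000/4.60 mas = 217.4 pc
M = m − 5 log₁₀ d + 5 = 9.38 − 5·2.3372 + 5 = 2.694
M − M_☉ = 2.694 − 4.83 = -2.136
L/L_☉ = 10^(−0.4 × -2.136) = 7.153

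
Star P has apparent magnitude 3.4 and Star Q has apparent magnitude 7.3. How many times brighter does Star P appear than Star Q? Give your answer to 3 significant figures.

Magnitude difference = -3.9
Flux ratio = 10^(−0.4 Δm) = 10^(−0.4 × -3.9) = 10^1.560 = 36.31

36.3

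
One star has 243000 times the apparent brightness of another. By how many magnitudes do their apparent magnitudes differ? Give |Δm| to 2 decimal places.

|Δm| ≈ 13.46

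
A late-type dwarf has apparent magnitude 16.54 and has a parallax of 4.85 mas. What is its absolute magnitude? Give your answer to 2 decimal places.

M ≈ 9.97

p = 4.85 mas = 4.85×10^-3″ → d = 1/p = 206.2 pc
5 log₁₀(d/10 pc) = 5 log₁₀(206.2) − 5 = 6.571
M = m − 5 log₁₀(d/10) = 16.54 − 6.571 = 9.969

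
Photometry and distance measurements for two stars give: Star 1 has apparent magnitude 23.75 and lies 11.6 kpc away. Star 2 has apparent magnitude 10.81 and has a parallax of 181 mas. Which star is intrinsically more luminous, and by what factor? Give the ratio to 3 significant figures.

Star 1: d = 11.6 kpc = 11600 pc
Star 1: M = m − 5 log₁₀ d + 5 = 23.75 − 5·4.0645 + 5 = 8.428
Star 2: p = 181 mas = 0.181″ → d = 1/p = 5.525 pc
Star 2: M = m − 5 log₁₀ d + 5 = 10.81 − 5·0.7423 + 5 = 12.098
ΔM = M_1 − M_2 = 8.428 − (12.098) = -3.671; smaller M is more luminous → Star 1.
L ratio = 10^(0.4 |ΔM|) = 10^1.468 = 29.39

Star 1 is more luminous, by a factor of 29.4.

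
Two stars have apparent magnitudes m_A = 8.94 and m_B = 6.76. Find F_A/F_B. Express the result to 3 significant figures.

Magnitude difference = 2.18
Flux ratio = 10^(−0.4 Δm) = 10^(−0.4 × 2.18) = 10^-0.872 = 0.1343

F_A/F_B ≈ 0.134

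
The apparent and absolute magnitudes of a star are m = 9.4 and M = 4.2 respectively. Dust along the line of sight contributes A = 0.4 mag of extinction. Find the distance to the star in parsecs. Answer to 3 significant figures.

d ≈ 91.2 pc

m − M = 5 log₁₀(d/10 pc) + A  ⇒  9.4 − (4.2) − 0.4 = 5 log₁₀(d/10)
4.800 = 5 log₁₀(d/10)
log₁₀ d = (m − M − A)/5 + 1 = 1.9600
d = 10^1.9600 = 91.20 pc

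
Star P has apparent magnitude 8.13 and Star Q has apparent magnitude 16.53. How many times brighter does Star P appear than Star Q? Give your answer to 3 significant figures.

Magnitude difference = -8.40
Flux ratio = 10^(−0.4 Δm) = 10^(−0.4 × -8.40) = 10^3.360 = 2291

2290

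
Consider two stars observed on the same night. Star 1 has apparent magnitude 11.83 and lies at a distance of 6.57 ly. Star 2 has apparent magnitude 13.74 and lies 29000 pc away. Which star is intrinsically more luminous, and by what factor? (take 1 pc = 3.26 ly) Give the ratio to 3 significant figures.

Star 2 is more luminous, by a factor of 3.57×10^7.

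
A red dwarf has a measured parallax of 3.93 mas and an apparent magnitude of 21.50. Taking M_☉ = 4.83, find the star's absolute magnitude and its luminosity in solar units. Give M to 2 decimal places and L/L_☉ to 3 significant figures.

M ≈ 14.47; L/L_☉ ≈ 1.39×10^-4

d = 1/p = 1000/3.93 mas = 254.5 pc
M = m − 5 log₁₀ d + 5 = 21.50 − 5·2.4056 + 5 = 14.472
M − M_☉ = 14.472 − 4.83 = 9.642
L/L_☉ = 10^(−0.4 × 9.642) = 1.391×10^-4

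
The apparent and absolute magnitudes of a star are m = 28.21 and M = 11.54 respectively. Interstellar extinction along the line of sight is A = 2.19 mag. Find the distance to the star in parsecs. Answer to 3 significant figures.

d ≈ 7870 pc

m − M = 5 log₁₀(d/10 pc) + A  ⇒  28.21 − (11.54) − 2.19 = 5 log₁₀(d/10)
14.480 = 5 log₁₀(d/10)
log₁₀ d = (m − M − A)/5 + 1 = 3.8960
d = 10^3.8960 = 7870 pc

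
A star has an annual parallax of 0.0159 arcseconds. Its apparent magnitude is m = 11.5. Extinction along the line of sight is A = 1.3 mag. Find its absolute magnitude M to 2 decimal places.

d = 1/p = 1/0.0159″ = 62.89 pc
5 log₁₀(d/10 pc) = 5 log₁₀(62.89) − 5 = 3.993
M = m − 5 log₁₀(d/10) − A = 11.5 − 3.993 − 1.3 = 6.207

M ≈ 6.21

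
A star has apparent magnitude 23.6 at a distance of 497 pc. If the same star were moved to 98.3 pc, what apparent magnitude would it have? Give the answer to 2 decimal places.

m ≈ 20.08

Flux ∝ 1/d², so Δm = 5 log₁₀(d₂/d₁) = 5 log₁₀(98.3/497) = -3.519
m₂ = m₁ + Δm = 23.6 + (-3.519) = 20.081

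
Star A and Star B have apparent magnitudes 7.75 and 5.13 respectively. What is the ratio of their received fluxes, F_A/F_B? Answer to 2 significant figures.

Δm = 7.75 − (5.13) = 2.62
Flux ratio = 10^(−0.4 Δm) = 10^(−0.4 × 2.62) = 10^-1.048 = 0.08954

F_A/F_B ≈ 0.090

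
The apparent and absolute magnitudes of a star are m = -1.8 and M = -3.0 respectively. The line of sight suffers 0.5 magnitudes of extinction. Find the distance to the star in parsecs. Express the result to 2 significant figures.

d ≈ 14 pc

m − M = 5 log₁₀(d/10 pc) + A  ⇒  -1.8 − (-3.0) − 0.5 = 5 log₁₀(d/10)
0.700 = 5 log₁₀(d/10)
log₁₀ d = (m − M − A)/5 + 1 = 1.1400
d = 10^1.1400 = 13.80 pc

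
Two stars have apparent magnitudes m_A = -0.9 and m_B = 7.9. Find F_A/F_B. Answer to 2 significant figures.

Magnitude difference = -8.8
Flux ratio = 10^(−0.4 Δm) = 10^(−0.4 × -8.8) = 10^3.520 = 3311

F_A/F_B ≈ 3300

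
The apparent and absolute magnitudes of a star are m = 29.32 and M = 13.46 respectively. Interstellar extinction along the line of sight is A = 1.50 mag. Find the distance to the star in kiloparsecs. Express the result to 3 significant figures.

m − M = 5 log₁₀(d/10 pc) + A  ⇒  29.32 − (13.46) − 1.50 = 5 log₁₀(d/10)
14.360 = 5 log₁₀(d/10)
log₁₀ d = (m − M − A)/5 + 1 = 3.8720
d = 10^3.8720 = 7447 pc
= 7.447 kpc

d ≈ 7.45 kpc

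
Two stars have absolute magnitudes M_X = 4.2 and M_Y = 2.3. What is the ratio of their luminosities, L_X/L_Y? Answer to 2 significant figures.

L_X/L_Y ≈ 0.17

ΔM = M_X − M_Y = 1.9
L_X/L_Y = 10^(−0.4 ΔM) = 10^-0.760 = 0.1738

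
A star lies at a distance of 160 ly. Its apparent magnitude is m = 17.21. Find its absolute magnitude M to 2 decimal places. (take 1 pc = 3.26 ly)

M ≈ 13.76

d = 160 ly / 3.26 = 49.08 pc
5 log₁₀(d/10 pc) = 5 log₁₀(49.08) − 5 = 3.455
M = m − 5 log₁₀(d/10) = 17.21 − 3.455 = 13.755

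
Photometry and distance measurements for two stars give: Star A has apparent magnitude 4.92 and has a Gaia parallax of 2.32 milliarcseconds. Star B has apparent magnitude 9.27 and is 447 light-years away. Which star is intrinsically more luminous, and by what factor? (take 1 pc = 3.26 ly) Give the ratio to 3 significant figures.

Star A is more luminous, by a factor of 543.

Star A: p = 2.32 mas = 2.32×10^-3″ → d = 1/p = 431.0 pc
Star A: M = m − 5 log₁₀ d + 5 = 4.92 − 5·2.6345 + 5 = -3.253
Star B: d = 447 ly / 3.26 = 137.1 pc
Star B: M = m − 5 log₁₀ d + 5 = 9.27 − 5·2.1371 + 5 = 3.585
ΔM = M_A − M_B = -3.253 − (3.585) = -6.837; smaller M is more luminous → Star A.
L ratio = 10^(0.4 |ΔM|) = 10^2.735 = 543.1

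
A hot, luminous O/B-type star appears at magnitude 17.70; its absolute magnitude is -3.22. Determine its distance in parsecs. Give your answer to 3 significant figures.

d ≈ 153000 pc

μ = m − M = 20.920
m − M = 5 log₁₀ d − 5
log₁₀ d = (m − M)/5 + 1 = 5.1840
d = 10^5.1840 = 152800 pc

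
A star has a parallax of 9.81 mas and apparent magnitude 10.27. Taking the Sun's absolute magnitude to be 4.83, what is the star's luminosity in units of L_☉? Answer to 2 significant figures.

d = 1/p = 1000/9.81 mas = 101.9 pc
M = m − 5 log₁₀ d + 5 = 10.27 − 5·2.0083 + 5 = 5.228
M − M_☉ = 5.228 − 4.83 = 0.398
L/L_☉ = 10^(−0.4 × 0.398) = 0.6929

L/L_☉ ≈ 0.69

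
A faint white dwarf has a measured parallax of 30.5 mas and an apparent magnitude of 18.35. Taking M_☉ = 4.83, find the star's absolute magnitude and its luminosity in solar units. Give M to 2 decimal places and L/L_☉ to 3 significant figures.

M ≈ 15.77; L/L_☉ ≈ 4.20×10^-5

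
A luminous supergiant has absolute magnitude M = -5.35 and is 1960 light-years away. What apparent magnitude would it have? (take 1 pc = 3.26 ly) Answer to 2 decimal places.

m ≈ 3.55

d = 1960 ly / 3.26 = 601.2 pc
m = M + 5 log₁₀ d − 5 = -5.35 + 5·2.7790 − 5 = 3.545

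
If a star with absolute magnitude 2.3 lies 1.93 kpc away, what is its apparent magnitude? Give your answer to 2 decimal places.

m ≈ 13.73

d = 1.93 kpc = 1930 pc
m = M + 5 log₁₀ d − 5 = 2.3 + 5·3.2856 − 5 = 13.728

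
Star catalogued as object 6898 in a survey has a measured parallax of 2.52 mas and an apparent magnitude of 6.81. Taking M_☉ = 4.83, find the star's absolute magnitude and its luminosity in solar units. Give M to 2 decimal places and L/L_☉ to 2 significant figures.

M ≈ -1.18; L/L_☉ ≈ 250

d = 1/p = 1000/2.52 mas = 396.8 pc
M = m − 5 log₁₀ d + 5 = 6.81 − 5·2.5986 + 5 = -1.183
M − M_☉ = -1.183 − 4.83 = -6.013
L/L_☉ = 10^(−0.4 × -6.013) = 254.2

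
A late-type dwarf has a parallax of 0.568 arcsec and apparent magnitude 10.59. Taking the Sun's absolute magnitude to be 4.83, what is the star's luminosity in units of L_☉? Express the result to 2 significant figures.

d = 1/p = 1/0.568″ = 1.761 pc
M = m − 5 log₁₀ d + 5 = 10.59 − 5·0.2457 + 5 = 14.362
M − M_☉ = 14.362 − 4.83 = 9.532
L/L_☉ = 10^(−0.4 × 9.532) = 1.539×10^-4

L/L_☉ ≈ 1.5×10^-4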